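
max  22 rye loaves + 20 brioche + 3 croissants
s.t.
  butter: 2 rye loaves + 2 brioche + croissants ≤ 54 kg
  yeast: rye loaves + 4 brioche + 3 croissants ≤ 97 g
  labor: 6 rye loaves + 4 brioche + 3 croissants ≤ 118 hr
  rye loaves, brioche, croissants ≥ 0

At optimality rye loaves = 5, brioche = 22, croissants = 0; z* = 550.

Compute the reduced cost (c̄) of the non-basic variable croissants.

-8

At the optimum: butter uses 54 of 54 (binding); yeast uses 93 of 97 (slack = 4); labor uses 118 of 118 (binding).
Slack constraints have shadow price 0 (complementary slackness).
The binding rows give the dual system: 2·y_butter + 6·y_labor = 22 and 2·y_butter + 4·y_labor = 20.
→ y_butter = 8 and y_labor = 1.
Reduced cost of croissants: c₃ − yᵀa₃ = 3 − (8·1 + 1·3) = 3 − 11 = -8.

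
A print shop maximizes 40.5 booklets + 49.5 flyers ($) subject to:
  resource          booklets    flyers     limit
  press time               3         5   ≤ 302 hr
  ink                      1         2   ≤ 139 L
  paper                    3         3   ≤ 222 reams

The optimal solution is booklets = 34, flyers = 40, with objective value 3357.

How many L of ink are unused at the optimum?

ink used = 1·34 + 2·40 = 114; slack = 139 − 114 = 25.

25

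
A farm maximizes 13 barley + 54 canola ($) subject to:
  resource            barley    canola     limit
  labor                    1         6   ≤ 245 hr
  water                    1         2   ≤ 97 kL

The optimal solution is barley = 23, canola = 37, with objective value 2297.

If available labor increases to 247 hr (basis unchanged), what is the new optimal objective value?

2311

Check each constraint at x*: labor 245/245 (tight); water 97/97 (tight).
The binding rows give the dual system: 1·y_labor + 1·y_water = 13 and 6·y_labor + 2·y_water = 54.
→ y_labor = 7 and y_water = 6.
Δz = y_labor·Δb = 7 × (2) = 14, so new z* = 2297 + 14 = 2311.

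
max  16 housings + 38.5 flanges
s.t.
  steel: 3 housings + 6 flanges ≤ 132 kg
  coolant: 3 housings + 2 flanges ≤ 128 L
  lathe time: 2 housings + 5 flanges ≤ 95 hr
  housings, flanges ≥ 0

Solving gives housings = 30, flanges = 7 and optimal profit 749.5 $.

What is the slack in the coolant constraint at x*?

24

coolant used = 3·30 + 2·7 = 104; slack = 128 − 104 = 24.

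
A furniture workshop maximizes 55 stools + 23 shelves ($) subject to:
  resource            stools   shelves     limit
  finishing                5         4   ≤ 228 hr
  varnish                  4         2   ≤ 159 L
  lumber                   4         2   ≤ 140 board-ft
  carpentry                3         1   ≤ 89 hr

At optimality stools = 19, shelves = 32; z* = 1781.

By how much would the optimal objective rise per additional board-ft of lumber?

7

At the optimum: finishing uses 223 of 228 (slack = 5); varnish uses 140 of 159 (slack = 19); lumber uses 140 of 140 (binding); carpentry uses 89 of 89 (binding).
Since finishing, varnish are not tight, their duals are 0.
The binding rows give the dual system: 4·y_lumber + 3·y_carpentry = 55 and 2·y_lumber + 1·y_carpentry = 23.
→ y_lumber = 7 and y_carpentry = 9.
Shadow price of lumber = 7.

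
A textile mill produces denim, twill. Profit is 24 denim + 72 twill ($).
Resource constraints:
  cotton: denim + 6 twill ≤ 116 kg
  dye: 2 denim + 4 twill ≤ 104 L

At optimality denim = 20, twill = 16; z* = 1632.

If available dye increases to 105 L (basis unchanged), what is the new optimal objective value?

Both cotton and dye are binding at x*.
The binding rows give the dual system: 1·y_cotton + 2·y_dye = 24 and 6·y_cotton + 4·y_dye = 72.
Solving: y_cotton = 6, y_dye = 9.
Δz = y_dye·Δb = 9 × (1) = 9, so new z* = 1632 + 9 = 1641.

1641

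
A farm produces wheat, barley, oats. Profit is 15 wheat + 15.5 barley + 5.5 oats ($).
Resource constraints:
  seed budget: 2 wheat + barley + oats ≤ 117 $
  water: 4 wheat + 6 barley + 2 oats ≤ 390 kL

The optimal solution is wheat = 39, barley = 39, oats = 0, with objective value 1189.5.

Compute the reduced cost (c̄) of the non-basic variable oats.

-2

Both seed budget and water are binding at x*.
Dual feasibility on the basic columns requires 2·y_seed budget + 4·y_water = 15, 1·y_seed budget + 6·y_water = 15.5.
→ y_seed budget = 3.5 and y_water = 2.
Reduced cost of oats: c₃ − yᵀa₃ = 5.5 − (3.5·1 + 2·2) = 5.5 − 7.5 = -2.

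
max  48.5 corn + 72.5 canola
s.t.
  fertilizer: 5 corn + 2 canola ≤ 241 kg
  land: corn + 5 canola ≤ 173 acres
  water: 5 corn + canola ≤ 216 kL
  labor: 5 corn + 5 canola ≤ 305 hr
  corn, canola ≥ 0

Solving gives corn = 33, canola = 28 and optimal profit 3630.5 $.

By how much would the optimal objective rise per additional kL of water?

0

At the optimum: fertilizer uses 221 of 241 (slack = 20); land uses 173 of 173 (binding); water uses 193 of 216 (slack = 23); labor uses 305 of 305 (binding).
By complementary slackness, y = 0 for the non-binding constraints.
Dual feasibility on the basic columns requires 1·y_land + 5·y_labor = 48.5, 5·y_land + 5·y_labor = 72.5.
Solving: y_land = 6, y_labor = 8.5.
Shadow price of water = 0.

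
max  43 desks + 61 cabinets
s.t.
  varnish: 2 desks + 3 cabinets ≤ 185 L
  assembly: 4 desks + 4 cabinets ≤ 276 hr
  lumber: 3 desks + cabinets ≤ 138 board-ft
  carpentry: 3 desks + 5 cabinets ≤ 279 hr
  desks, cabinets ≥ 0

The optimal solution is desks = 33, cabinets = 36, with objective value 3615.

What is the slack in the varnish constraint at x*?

11

varnish used = 2·33 + 3·36 = 174; slack = 185 − 174 = 11.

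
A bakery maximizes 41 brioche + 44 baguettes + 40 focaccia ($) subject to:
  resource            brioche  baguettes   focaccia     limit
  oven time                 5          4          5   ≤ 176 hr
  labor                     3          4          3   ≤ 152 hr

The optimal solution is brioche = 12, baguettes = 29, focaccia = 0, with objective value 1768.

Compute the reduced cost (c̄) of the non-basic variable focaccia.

-1

Both oven time and labor are binding at x*.
Dual feasibility on the basic columns requires 5·y_oven time + 3·y_labor = 41, 4·y_oven time + 4·y_labor = 44.
This yields shadow prices y_oven time = 4, y_labor = 7.
Reduced cost of focaccia: c₃ − yᵀa₃ = 40 − (4·5 + 7·3) = 40 − 41 = -1.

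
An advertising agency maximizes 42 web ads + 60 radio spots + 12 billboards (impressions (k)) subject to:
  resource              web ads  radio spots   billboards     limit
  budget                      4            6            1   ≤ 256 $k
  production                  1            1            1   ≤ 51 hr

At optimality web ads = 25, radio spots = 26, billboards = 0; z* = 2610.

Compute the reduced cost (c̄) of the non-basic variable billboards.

Both budget and production are binding at x*.
The binding rows give the dual system: 4·y_budget + 1·y_production = 42 and 6·y_budget + 1·y_production = 60.
→ y_budget = 9 and y_production = 6.
Reduced cost of billboards: c₃ − yᵀa₃ = 12 − (9·1 + 6·1) = 12 − 15 = -3.

-3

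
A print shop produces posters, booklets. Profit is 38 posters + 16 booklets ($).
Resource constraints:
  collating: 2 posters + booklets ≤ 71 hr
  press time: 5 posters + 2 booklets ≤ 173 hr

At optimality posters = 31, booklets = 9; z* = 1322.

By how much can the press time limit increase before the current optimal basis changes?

Binding constraints: collating, press time. The basis is B = [[2,1],[5,2]] with det -1.
Per unit increase in press time, x* moves by d = (1, -2).
The basis stays optimal until booklets reaches 0; allowable increase = 4.5 hr.

4.5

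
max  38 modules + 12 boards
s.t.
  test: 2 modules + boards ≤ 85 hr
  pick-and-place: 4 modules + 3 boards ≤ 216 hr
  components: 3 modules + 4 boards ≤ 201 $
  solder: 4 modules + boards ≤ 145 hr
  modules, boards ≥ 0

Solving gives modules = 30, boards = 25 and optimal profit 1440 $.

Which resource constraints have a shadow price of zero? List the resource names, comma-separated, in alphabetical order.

components, pick-and-place

test: 85/85 (binding)
pick-and-place: 195/216 (slack 21)
components: 190/201 (slack 11)
solder: 145/145 (binding)
By complementary slackness, a constraint with positive slack has shadow price 0 → components, pick-and-place.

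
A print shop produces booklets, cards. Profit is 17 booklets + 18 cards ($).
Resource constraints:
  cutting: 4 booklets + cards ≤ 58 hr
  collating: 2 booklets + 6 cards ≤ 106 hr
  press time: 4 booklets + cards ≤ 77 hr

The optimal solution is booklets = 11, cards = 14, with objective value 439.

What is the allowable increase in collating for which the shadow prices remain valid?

Binding constraints: cutting, collating. The basis is B = [[4,1],[2,6]] with det 22.
Per unit increase in collating, x* moves by d = (-0.0455, 0.1818).
The basis stays optimal until booklets reaches 0; allowable increase = 242 hr.

242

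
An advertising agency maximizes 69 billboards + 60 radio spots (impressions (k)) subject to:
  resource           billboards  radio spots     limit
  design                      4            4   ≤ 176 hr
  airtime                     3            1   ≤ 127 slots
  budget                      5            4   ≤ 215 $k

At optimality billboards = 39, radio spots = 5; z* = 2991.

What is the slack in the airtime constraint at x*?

airtime used = 3·39 + 1·5 = 122; slack = 127 − 122 = 5.

5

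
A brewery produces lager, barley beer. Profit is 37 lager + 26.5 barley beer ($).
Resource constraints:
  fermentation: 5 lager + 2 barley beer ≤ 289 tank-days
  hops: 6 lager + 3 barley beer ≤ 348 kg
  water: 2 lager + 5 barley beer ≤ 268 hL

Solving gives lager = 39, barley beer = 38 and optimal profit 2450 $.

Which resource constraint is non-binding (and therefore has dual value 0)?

fermentation

fermentation: 271/289 (slack 18)
hops: 348/348 (binding)
water: 268/268 (binding)
By complementary slackness, a constraint with positive slack has shadow price 0 → fermentation.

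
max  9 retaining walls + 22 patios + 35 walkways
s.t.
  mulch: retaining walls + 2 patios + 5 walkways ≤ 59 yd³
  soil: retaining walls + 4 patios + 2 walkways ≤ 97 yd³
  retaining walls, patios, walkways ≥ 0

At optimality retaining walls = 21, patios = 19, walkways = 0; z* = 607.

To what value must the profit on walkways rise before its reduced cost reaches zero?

At the optimum: mulch uses 59 of 59 (binding); soil uses 97 of 97 (binding).
The binding rows give the dual system: 1·y_mulch + 1·y_soil = 9 and 2·y_mulch + 4·y_soil = 22.
This yields shadow prices y_mulch = 7, y_soil = 2.
walkways enters the basis when its profit ≥ yᵀa₃ = 7·5 + 2·2 = 39.

39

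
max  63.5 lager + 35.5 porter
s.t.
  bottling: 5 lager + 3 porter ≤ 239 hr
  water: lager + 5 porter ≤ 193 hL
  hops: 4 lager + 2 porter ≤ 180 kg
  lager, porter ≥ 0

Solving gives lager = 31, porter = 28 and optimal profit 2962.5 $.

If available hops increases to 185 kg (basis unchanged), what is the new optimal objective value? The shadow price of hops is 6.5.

2995

Δb = 5, so new z* = 2962.5 + (6.5)·(5) = 2962.5 + 32.5 = 2995.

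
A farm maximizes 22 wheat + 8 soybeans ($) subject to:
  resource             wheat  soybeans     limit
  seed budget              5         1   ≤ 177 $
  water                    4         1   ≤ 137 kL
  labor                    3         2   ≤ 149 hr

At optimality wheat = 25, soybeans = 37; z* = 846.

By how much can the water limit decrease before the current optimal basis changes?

62.5

Binding constraints: water, labor. The basis is B = [[4,1],[3,2]] with det 5.
Per unit decrease in water, x* moves by d = (-0.4, 0.6).
The basis stays optimal until wheat reaches 0; allowable decrease = 62.5 kL.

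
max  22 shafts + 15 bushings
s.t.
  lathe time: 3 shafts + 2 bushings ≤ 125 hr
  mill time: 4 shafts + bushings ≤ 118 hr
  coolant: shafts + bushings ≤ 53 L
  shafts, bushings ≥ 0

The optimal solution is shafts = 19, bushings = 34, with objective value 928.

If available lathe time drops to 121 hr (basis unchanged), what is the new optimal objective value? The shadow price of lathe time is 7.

900

Δb = -4, so new z* = 928 + (7)·(-4) = 928 − 28 = 900.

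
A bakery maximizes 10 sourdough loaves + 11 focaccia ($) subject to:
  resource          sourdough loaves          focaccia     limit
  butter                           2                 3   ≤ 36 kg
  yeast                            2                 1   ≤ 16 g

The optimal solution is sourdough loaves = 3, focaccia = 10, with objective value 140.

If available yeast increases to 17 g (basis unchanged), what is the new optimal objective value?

142

At the optimum: butter uses 36 of 36 (binding); yeast uses 16 of 16 (binding).
The binding rows give the dual system: 2·y_butter + 2·y_yeast = 10 and 3·y_butter + 1·y_yeast = 11.
Solving: y_butter = 3, y_yeast = 2.
Δz = y_yeast·Δb = 2 × (1) = 2, so new z* = 140 + 2 = 142.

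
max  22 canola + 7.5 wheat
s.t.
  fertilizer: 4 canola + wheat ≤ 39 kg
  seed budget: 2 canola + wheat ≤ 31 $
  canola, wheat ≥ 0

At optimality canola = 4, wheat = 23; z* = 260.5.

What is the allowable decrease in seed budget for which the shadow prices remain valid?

11.5

Binding constraints: fertilizer, seed budget. The basis is B = [[4,1],[2,1]] with det 2.
Per unit decrease in seed budget, x* moves by d = (0.5, -2).
The basis stays optimal until wheat reaches 0; allowable decrease = 11.5 $.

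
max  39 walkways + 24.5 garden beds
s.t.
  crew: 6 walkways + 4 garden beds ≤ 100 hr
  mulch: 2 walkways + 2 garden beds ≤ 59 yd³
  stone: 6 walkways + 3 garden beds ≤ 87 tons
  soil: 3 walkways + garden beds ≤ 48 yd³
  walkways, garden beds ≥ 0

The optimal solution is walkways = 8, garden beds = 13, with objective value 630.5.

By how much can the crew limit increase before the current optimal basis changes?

Binding constraints: crew, stone. The basis is B = [[6,4],[6,3]] with det -6.
Per unit increase in crew, x* moves by d = (-0.5, 1).
The basis stays optimal until walkways reaches 0; allowable increase = 16 hr.

16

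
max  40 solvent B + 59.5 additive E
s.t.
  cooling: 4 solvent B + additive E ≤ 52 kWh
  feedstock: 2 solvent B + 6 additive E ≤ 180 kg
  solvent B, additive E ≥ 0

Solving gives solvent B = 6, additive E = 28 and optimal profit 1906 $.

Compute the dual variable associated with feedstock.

Both cooling and feedstock are binding at x*.
From A_Bᵀ y = c: 4·y_cooling + 2·y_feedstock = 40; 1·y_cooling + 6·y_feedstock = 59.5.
This yields shadow prices y_cooling = 5.5, y_feedstock = 9.
Shadow price of feedstock = 9.

9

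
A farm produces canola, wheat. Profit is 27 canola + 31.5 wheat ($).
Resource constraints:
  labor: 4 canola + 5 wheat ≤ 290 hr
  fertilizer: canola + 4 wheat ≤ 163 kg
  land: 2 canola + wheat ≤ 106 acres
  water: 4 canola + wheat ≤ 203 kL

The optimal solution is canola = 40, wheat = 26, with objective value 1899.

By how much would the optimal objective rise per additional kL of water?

0

Binding: labor and land. Non-binding: fertilizer (19 unused), water (17 unused).
Slack constraints have shadow price 0 (complementary slackness).
From A_Bᵀ y = c: 4·y_labor + 2·y_land = 27; 5·y_labor + 1·y_land = 31.5.
→ y_labor = 6 and y_land = 1.5.
Shadow price of water = 0.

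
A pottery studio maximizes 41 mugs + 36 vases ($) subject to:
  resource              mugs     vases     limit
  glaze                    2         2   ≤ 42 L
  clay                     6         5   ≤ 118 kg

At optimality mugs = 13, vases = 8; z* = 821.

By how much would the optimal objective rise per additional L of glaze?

5.5

Check each constraint at x*: glaze 42/42 (tight); clay 118/118 (tight).
The binding rows give the dual system: 2·y_glaze + 6·y_clay = 41 and 2·y_glaze + 5·y_clay = 36.
This yields shadow prices y_glaze = 5.5, y_clay = 5.
Shadow price of glaze = 5.5.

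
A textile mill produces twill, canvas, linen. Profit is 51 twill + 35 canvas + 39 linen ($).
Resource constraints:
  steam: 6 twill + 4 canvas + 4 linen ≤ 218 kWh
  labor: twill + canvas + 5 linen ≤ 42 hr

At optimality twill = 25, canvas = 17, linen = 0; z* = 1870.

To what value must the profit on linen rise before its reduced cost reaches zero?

Both steam and labor are binding at x*.
From A_Bᵀ y = c: 6·y_steam + 1·y_labor = 51; 4·y_steam + 1·y_labor = 35.
→ y_steam = 8 and y_labor = 3.
linen enters the basis when its profit ≥ yᵀa₃ = 8·4 + 3·5 = 47.

47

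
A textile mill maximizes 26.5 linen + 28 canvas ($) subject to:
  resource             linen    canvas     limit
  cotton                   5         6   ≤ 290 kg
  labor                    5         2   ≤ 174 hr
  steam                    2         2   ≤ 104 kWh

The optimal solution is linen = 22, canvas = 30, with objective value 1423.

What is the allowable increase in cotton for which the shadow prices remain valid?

22

Binding constraints: cotton, steam. The basis is B = [[5,6],[2,2]] with det -2.
Per unit increase in cotton, x* moves by d = (-1, 1).
The basis stays optimal until linen reaches 0; allowable increase = 22 kg.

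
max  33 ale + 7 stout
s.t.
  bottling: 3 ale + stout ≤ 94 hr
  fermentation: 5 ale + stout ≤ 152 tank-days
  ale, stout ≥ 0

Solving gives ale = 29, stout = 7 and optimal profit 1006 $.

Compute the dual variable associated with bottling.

1

Check each constraint at x*: bottling 94/94 (tight); fermentation 152/152 (tight).
Dual feasibility on the basic columns requires 3·y_bottling + 5·y_fermentation = 33, 1·y_bottling + 1·y_fermentation = 7.
Solving: y_bottling = 1, y_fermentation = 6.
Shadow price of bottling = 1.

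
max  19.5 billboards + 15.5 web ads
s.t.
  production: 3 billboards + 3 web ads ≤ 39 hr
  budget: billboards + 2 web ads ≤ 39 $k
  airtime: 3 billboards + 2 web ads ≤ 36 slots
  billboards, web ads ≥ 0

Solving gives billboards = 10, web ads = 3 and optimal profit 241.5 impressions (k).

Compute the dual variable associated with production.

At the optimum: production uses 39 of 39 (binding); budget uses 16 of 39 (slack = 23); airtime uses 36 of 36 (binding).
Slack constraints have shadow price 0 (complementary slackness).
From A_Bᵀ y = c: 3·y_production + 3·y_airtime = 19.5; 3·y_production + 2·y_airtime = 15.5.
Solving: y_production = 2.5, y_airtime = 4.
Shadow price of production = 2.5.

2.5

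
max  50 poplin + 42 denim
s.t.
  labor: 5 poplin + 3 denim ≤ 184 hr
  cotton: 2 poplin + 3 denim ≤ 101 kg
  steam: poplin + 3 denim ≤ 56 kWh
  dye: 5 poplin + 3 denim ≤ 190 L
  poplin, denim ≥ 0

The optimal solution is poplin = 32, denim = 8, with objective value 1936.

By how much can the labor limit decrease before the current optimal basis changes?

Binding constraints: labor, steam. The basis is B = [[5,3],[1,3]] with det 12.
Per unit decrease in labor, x* moves by d = (-0.25, 0.0833).
The basis stays optimal until poplin reaches 0; allowable decrease = 128 hr.

128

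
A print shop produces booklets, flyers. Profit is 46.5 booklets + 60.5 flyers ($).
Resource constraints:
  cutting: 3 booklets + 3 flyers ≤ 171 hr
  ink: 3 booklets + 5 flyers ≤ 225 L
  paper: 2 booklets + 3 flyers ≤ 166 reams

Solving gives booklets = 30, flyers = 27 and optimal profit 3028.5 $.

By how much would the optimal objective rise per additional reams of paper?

0

Binding: cutting and ink. Non-binding: paper (25 unused).
By complementary slackness, y = 0 for the non-binding constraint.
The binding rows give the dual system: 3·y_cutting + 3·y_ink = 46.5 and 3·y_cutting + 5·y_ink = 60.5.
This yields shadow prices y_cutting = 8.5, y_ink = 7.
Shadow price of paper = 0.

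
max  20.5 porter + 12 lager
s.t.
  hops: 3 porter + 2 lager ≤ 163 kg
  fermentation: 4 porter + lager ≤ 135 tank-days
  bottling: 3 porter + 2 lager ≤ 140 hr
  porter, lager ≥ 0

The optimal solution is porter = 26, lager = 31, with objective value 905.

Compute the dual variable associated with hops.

At the optimum: hops uses 140 of 163 (slack = 23); fermentation uses 135 of 135 (binding); bottling uses 140 of 140 (binding).
Since hops is not tight, its dual is 0.
Dual feasibility on the basic columns requires 4·y_fermentation + 3·y_bottling = 20.5, 1·y_fermentation + 2·y_bottling = 12.
This yields shadow prices y_fermentation = 1, y_bottling = 5.5.
Shadow price of hops = 0.

0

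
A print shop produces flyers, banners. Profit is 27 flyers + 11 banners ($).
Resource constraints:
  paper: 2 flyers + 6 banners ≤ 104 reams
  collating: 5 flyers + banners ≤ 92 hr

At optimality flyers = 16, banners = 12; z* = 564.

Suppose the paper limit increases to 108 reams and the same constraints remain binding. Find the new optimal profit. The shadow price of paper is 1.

Δb = 4, so new z* = 564 + (1)·(4) = 564 + 4 = 568.

568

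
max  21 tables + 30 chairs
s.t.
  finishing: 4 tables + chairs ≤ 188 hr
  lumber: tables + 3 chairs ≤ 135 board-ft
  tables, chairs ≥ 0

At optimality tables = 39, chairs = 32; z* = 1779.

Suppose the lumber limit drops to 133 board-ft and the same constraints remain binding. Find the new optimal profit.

1761

At the optimum: finishing uses 188 of 188 (binding); lumber uses 135 of 135 (binding).
Dual feasibility on the basic columns requires 4·y_finishing + 1·y_lumber = 21, 1·y_finishing + 3·y_lumber = 30.
This yields shadow prices y_finishing = 3, y_lumber = 9.
Δz = y_lumber·Δb = 9 × (-2) = -18, so new z* = 1779 − 18 = 1761.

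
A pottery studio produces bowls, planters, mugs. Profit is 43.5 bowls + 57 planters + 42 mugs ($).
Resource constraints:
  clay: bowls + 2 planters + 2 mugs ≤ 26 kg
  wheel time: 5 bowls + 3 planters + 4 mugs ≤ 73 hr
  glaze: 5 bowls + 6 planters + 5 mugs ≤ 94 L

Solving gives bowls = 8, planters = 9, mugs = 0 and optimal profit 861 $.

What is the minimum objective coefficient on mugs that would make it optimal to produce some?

49.5

Binding: clay and glaze. Non-binding: wheel time (6 unused).
By complementary slackness, y = 0 for the non-binding constraint.
From A_Bᵀ y = c: 1·y_clay + 5·y_glaze = 43.5; 2·y_clay + 6·y_glaze = 57.
→ y_clay = 6 and y_glaze = 7.5.
mugs enters the basis when its profit ≥ yᵀa₃ = 6·2 + 7.5·5 = 49.5.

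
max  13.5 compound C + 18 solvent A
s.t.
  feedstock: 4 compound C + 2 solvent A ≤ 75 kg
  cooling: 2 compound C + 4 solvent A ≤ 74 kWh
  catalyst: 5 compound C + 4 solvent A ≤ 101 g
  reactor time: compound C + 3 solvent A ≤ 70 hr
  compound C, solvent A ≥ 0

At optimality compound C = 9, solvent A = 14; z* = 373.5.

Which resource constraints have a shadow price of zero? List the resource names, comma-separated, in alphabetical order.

feedstock, reactor time

feedstock: 64/75 (slack 11)
cooling: 74/74 (binding)
catalyst: 101/101 (binding)
reactor time: 51/70 (slack 19)
By complementary slackness, a constraint with positive slack has shadow price 0 → feedstock, reactor time.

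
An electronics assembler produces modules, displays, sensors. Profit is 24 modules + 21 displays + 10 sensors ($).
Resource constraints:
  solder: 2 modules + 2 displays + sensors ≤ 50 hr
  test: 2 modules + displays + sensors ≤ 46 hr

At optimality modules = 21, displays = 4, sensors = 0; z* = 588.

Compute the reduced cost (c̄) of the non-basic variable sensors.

Both solder and test are binding at x*.
Dual feasibility on the basic columns requires 2·y_solder + 2·y_test = 24, 2·y_solder + 1·y_test = 21.
→ y_solder = 9 and y_test = 3.
Reduced cost of sensors: c₃ − yᵀa₃ = 10 − (9·1 + 3·1) = 10 − 12 = -2.

-2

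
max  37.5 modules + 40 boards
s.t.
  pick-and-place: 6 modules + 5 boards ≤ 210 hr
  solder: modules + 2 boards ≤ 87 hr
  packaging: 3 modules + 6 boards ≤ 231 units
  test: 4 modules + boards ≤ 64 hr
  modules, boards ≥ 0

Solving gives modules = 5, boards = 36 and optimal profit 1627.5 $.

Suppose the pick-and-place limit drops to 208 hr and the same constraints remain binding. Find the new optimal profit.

Binding: pick-and-place and packaging. Non-binding: solder (10 unused), test (8 unused).
Slack constraints have shadow price 0 (complementary slackness).
The binding rows give the dual system: 6·y_pick-and-place + 3·y_packaging = 37.5 and 5·y_pick-and-place + 6·y_packaging = 40.
Solving: y_pick-and-place = 5, y_packaging = 2.5.
Δz = y_pick-and-place·Δb = 5 × (-2) = -10, so new z* = 1627.5 − 10 = 1617.5.

1617.5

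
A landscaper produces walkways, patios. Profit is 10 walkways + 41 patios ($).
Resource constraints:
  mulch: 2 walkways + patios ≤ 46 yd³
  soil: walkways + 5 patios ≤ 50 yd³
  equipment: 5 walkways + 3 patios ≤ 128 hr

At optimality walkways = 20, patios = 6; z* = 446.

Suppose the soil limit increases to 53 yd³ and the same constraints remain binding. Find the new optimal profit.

470

Binding: mulch and soil. Non-binding: equipment (10 unused).
Slack constraints have shadow price 0 (complementary slackness).
From A_Bᵀ y = c: 2·y_mulch + 1·y_soil = 10; 1·y_mulch + 5·y_soil = 41.
This yields shadow prices y_mulch = 1, y_soil = 8.
Δz = y_soil·Δb = 8 × (3) = 24, so new z* = 446 + 24 = 470.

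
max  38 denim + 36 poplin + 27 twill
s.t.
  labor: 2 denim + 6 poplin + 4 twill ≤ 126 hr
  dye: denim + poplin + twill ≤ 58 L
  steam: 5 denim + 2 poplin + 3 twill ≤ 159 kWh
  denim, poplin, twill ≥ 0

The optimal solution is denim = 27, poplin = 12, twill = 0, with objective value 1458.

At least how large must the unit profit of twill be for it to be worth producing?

At the optimum: labor uses 126 of 126 (binding); dye uses 39 of 58 (slack = 19); steam uses 159 of 159 (binding).
By complementary slackness, y = 0 for the non-binding constraint.
From A_Bᵀ y = c: 2·y_labor + 5·y_steam = 38; 6·y_labor + 2·y_steam = 36.
This yields shadow prices y_labor = 4, y_steam = 6.
twill enters the basis when its profit ≥ yᵀa₃ = 4·4 + 6·3 = 34.

34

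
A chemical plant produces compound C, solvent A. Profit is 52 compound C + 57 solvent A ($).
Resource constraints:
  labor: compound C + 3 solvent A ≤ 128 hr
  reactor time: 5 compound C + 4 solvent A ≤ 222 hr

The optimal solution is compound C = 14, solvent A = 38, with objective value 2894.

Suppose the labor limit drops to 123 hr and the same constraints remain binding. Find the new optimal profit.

Check each constraint at x*: labor 128/128 (tight); reactor time 222/222 (tight).
The binding rows give the dual system: 1·y_labor + 5·y_reactor time = 52 and 3·y_labor + 4·y_reactor time = 57.
Solving: y_labor = 7, y_reactor time = 9.
Δz = y_labor·Δb = 7 × (-5) = -35, so new z* = 2894 − 35 = 2859.

2859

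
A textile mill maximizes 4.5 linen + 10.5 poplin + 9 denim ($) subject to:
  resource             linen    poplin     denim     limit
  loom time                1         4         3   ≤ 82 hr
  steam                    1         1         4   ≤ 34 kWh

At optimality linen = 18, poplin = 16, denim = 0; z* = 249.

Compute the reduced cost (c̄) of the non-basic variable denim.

-7

Check each constraint at x*: loom time 82/82 (tight); steam 34/34 (tight).
Dual feasibility on the basic columns requires 1·y_loom time + 1·y_steam = 4.5, 4·y_loom time + 1·y_steam = 10.5.
→ y_loom time = 2 and y_steam = 2.5.
Reduced cost of denim: c₃ − yᵀa₃ = 9 − (2·3 + 2.5·4) = 9 − 16 = -7.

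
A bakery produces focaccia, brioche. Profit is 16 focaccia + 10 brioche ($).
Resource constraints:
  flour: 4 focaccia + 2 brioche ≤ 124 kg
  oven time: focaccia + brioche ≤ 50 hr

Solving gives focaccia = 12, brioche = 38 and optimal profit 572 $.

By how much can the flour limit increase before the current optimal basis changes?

Binding constraints: flour, oven time. The basis is B = [[4,2],[1,1]] with det 2.
Per unit increase in flour, x* moves by d = (0.5, -0.5).
The basis stays optimal until brioche reaches 0; allowable increase = 76 kg.

76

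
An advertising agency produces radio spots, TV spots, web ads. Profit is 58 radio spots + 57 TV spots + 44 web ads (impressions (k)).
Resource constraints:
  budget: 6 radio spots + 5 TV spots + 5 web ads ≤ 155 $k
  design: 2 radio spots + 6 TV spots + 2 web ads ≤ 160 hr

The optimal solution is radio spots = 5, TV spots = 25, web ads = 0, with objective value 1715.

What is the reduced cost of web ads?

Both budget and design are binding at x*.
Dual feasibility on the basic columns requires 6·y_budget + 2·y_design = 58, 5·y_budget + 6·y_design = 57.
This yields shadow prices y_budget = 9, y_design = 2.
Reduced cost of web ads: c₃ − yᵀa₃ = 44 − (9·5 + 2·2) = 44 − 49 = -5.

-5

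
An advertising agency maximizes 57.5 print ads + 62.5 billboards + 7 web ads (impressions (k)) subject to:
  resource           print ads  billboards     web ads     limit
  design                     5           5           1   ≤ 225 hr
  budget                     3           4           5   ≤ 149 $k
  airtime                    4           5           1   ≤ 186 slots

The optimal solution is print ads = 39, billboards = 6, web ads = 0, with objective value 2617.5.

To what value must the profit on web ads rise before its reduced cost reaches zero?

At the optimum: design uses 225 of 225 (binding); budget uses 141 of 149 (slack = 8); airtime uses 186 of 186 (binding).
Slack constraints have shadow price 0 (complementary slackness).
The binding rows give the dual system: 5·y_design + 4·y_airtime = 57.5 and 5·y_design + 5·y_airtime = 62.5.
This yields shadow prices y_design = 7.5, y_airtime = 5.
web ads enters the basis when its profit ≥ yᵀa₃ = 7.5·1 + 5·1 = 12.5.

12.5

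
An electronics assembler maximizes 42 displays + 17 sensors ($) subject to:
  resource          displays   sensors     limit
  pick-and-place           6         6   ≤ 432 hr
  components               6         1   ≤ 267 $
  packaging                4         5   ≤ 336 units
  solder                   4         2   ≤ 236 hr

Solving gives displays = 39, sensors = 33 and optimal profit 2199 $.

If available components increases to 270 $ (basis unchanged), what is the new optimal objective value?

Check each constraint at x*: pick-and-place 432/432 (tight); components 267/267 (tight); packaging 321/336 (slack 15); solder 222/236 (slack 14).
By complementary slackness, y = 0 for the non-binding constraints.
From A_Bᵀ y = c: 6·y_pick-and-place + 6·y_components = 42; 6·y_pick-and-place + 1·y_components = 17.
Solving: y_pick-and-place = 2, y_components = 5.
Δz = y_components·Δb = 5 × (3) = 15, so new z* = 2199 + 15 = 2214.

2214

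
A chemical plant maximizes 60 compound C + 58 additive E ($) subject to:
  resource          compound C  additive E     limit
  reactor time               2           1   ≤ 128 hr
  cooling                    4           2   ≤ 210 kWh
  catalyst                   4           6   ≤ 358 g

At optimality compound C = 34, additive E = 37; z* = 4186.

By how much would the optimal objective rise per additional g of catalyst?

Binding: cooling and catalyst. Non-binding: reactor time (23 unused).
Since reactor time is not tight, its dual is 0.
From A_Bᵀ y = c: 4·y_cooling + 4·y_catalyst = 60; 2·y_cooling + 6·y_catalyst = 58.
Solving: y_cooling = 8, y_catalyst = 7.
Shadow price of catalyst = 7.

7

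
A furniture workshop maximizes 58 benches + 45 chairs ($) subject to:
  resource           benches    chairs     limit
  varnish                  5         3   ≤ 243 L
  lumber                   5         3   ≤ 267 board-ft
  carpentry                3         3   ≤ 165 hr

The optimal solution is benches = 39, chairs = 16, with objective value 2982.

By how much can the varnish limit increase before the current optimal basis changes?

Binding constraints: varnish, carpentry. The basis is B = [[5,3],[3,3]] with det 6.
Per unit increase in varnish, x* moves by d = (0.5, -0.5).
The basis stays optimal until lumber becomes binding; allowable increase = 24 L.

24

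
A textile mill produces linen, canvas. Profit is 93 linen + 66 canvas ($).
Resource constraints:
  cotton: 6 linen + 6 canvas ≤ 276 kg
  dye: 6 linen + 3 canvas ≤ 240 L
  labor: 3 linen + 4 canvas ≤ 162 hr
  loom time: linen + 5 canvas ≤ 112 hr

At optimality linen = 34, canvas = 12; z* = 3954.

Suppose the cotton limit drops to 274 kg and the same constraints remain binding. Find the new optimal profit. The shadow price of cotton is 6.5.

3941

Δb = -2, so new z* = 3954 + (6.5)·(-2) = 3954 − 13 = 3941.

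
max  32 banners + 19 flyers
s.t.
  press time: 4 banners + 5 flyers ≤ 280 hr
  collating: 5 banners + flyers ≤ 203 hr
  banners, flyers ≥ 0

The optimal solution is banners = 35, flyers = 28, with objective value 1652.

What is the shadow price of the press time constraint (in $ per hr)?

At the optimum: press time uses 280 of 280 (binding); collating uses 203 of 203 (binding).
From A_Bᵀ y = c: 4·y_press time + 5·y_collating = 32; 5·y_press time + 1·y_collating = 19.
Solving: y_press time = 3, y_collating = 4.
Shadow price of press time = 3.

3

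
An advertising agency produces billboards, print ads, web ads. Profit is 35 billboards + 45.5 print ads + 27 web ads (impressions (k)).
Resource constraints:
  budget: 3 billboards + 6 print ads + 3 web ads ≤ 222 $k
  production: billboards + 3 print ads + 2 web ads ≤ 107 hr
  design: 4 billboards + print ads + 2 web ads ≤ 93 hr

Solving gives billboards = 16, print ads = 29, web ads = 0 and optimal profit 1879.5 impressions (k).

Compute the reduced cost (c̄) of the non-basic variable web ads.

-1

Check each constraint at x*: budget 222/222 (tight); production 103/107 (slack 4); design 93/93 (tight).
By complementary slackness, y = 0 for the non-binding constraint.
Dual feasibility on the basic columns requires 3·y_budget + 4·y_design = 35, 6·y_budget + 1·y_design = 45.5.
This yields shadow prices y_budget = 7, y_design = 3.5.
Reduced cost of web ads: c₃ − yᵀa₃ = 27 − (7·3 + 3.5·2) = 27 − 28 = -1.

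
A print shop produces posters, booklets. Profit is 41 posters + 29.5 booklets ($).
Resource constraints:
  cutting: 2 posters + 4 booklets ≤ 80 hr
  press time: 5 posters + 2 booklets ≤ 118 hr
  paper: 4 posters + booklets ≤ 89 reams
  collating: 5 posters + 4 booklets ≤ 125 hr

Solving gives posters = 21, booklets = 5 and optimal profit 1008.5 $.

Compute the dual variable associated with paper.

At the optimum: cutting uses 62 of 80 (slack = 18); press time uses 115 of 118 (slack = 3); paper uses 89 of 89 (binding); collating uses 125 of 125 (binding).
By complementary slackness, y = 0 for the non-binding constraints.
The binding rows give the dual system: 4·y_paper + 5·y_collating = 41 and 1·y_paper + 4·y_collating = 29.5.
Solving: y_paper = 1.5, y_collating = 7.
Shadow price of paper = 1.5.

1.5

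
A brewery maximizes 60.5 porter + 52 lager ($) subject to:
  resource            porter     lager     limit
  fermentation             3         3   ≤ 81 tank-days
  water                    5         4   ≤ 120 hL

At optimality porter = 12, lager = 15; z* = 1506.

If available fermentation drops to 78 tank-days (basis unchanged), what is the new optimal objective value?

Both fermentation and water are binding at x*.
From A_Bᵀ y = c: 3·y_fermentation + 5·y_water = 60.5; 3·y_fermentation + 4·y_water = 52.
Solving: y_fermentation = 6, y_water = 8.5.
Δz = y_fermentation·Δb = 6 × (-3) = -18, so new z* = 1506 − 18 = 1488.

1488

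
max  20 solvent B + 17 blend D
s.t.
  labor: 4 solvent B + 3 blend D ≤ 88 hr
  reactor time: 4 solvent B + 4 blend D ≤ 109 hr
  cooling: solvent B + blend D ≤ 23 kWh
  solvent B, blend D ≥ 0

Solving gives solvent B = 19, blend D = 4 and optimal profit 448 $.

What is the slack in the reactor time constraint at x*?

17

reactor time used = 4·19 + 4·4 = 92; slack = 109 − 92 = 17.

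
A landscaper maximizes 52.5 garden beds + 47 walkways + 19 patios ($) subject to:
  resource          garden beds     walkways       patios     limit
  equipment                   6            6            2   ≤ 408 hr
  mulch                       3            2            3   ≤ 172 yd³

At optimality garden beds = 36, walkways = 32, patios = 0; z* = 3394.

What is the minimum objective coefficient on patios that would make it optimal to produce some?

Both equipment and mulch are binding at x*.
Dual feasibility on the basic columns requires 6·y_equipment + 3·y_mulch = 52.5, 6·y_equipment + 2·y_mulch = 47.
→ y_equipment = 6 and y_mulch = 5.5.
patios enters the basis when its profit ≥ yᵀa₃ = 6·2 + 5.5·3 = 28.5.

28.5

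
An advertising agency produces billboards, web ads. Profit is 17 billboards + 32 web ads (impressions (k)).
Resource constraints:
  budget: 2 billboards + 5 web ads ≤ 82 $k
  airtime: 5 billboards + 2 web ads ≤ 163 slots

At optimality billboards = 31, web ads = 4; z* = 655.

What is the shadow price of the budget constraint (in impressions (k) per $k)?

6

At the optimum: budget uses 82 of 82 (binding); airtime uses 163 of 163 (binding).
Dual feasibility on the basic columns requires 2·y_budget + 5·y_airtime = 17, 5·y_budget + 2·y_airtime = 32.
→ y_budget = 6 and y_airtime = 1.
Shadow price of budget = 6.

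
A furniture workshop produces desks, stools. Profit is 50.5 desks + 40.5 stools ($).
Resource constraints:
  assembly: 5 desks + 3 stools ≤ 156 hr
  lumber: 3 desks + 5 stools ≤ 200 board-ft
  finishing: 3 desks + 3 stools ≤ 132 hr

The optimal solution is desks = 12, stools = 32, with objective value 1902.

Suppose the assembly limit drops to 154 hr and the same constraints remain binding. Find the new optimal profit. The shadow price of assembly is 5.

Δb = -2, so new z* = 1902 + (5)·(-2) = 1902 − 10 = 1892.

1892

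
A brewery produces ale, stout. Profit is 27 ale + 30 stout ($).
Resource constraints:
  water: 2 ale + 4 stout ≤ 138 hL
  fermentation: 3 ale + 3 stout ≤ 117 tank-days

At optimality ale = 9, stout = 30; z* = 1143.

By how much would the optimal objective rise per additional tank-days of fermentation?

8

At the optimum: water uses 138 of 138 (binding); fermentation uses 117 of 117 (binding).
The binding rows give the dual system: 2·y_water + 3·y_fermentation = 27 and 4·y_water + 3·y_fermentation = 30.
→ y_water = 1.5 and y_fermentation = 8.
Shadow price of fermentation = 8.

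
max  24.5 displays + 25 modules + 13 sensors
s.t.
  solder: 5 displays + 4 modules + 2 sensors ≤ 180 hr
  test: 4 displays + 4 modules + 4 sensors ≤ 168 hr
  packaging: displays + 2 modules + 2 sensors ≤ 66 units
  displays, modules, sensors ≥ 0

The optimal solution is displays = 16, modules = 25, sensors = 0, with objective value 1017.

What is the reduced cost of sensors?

-4

At the optimum: solder uses 180 of 180 (binding); test uses 164 of 168 (slack = 4); packaging uses 66 of 66 (binding).
By complementary slackness, y = 0 for the non-binding constraint.
From A_Bᵀ y = c: 5·y_solder + 1·y_packaging = 24.5; 4·y_solder + 2·y_packaging = 25.
→ y_solder = 4 and y_packaging = 4.5.
Reduced cost of sensors: c₃ − yᵀa₃ = 13 − (4·2 + 4.5·2) = 13 − 17 = -4.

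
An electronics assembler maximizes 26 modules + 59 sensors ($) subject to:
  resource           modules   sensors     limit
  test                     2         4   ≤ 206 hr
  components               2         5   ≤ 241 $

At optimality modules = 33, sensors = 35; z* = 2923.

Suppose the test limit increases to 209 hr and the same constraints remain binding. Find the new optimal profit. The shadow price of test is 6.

2941

Δb = 3, so new z* = 2923 + (6)·(3) = 2923 + 18 = 2941.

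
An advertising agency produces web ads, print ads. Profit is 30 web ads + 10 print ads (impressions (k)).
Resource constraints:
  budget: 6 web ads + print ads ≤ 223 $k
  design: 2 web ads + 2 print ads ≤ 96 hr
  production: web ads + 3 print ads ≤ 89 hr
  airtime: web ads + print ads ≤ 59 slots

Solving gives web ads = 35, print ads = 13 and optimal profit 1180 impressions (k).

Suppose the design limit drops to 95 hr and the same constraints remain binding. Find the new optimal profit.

Binding: budget and design. Non-binding: production (15 unused), airtime (11 unused).
By complementary slackness, y = 0 for the non-binding constraints.
The binding rows give the dual system: 6·y_budget + 2·y_design = 30 and 1·y_budget + 2·y_design = 10.
This yields shadow prices y_budget = 4, y_design = 3.
Δz = y_design·Δb = 3 × (-1) = -3, so new z* = 1180 − 3 = 1177.

1177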